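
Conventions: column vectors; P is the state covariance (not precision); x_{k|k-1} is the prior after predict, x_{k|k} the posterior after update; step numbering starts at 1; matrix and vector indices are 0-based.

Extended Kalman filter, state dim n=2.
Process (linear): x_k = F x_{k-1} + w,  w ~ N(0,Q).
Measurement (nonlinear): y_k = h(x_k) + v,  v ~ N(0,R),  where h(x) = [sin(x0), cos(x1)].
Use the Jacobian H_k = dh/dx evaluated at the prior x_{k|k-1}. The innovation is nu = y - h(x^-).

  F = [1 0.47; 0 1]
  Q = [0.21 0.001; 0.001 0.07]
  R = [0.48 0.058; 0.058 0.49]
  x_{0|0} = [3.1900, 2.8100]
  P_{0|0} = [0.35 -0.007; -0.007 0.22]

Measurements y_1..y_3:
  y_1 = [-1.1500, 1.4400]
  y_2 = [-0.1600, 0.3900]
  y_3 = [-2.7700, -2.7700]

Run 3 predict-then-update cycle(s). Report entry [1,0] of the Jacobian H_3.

step 1: x^-=[4.5107, 2.8100]  P^-=[0.6020 0.0974; 0.0974 0.2900]  H_jac=[-0.2003 0.0000; 0.0000 -0.3255]  S=[0.5042 0.0644; 0.0644 0.5207]  K=[-0.2351 -0.0318; -0.0158 -0.1793]  nu=[-0.1703, 2.3855]  x^+=[4.4748, 2.3849]  P^+=[0.5727 0.0898; 0.0898 0.2728]
step 2: x^-=[5.5957, 2.3849]  P^-=[0.9273 0.2190; 0.2190 0.3428]  H_jac=[0.7728 0.0000; 0.0000 -0.6866]  S=[1.0339 -0.0582; -0.0582 0.6516]  K=[0.6836 -0.1697; 0.1441 -0.3483]  nu=[0.4746, 1.1171]  x^+=[5.7306, 2.0642]  P^+=[0.4119 0.0634; 0.0634 0.2364]
step 3: x^-=[6.7007, 2.0642]  P^-=[0.7336 0.1755; 0.1755 0.3064]  H_jac=[0.9141 0.0000; 0.0000 -0.8807]  S=[1.0930 -0.0833; -0.0833 0.7277]  K=[0.6026 -0.1434; 0.1195 -0.3572]  nu=[-3.1755, -2.2964]  x^+=[5.1164, 2.5048]  P^+=[0.3074 0.0401; 0.0401 0.1908]

H_jac[1,0] = 0.0000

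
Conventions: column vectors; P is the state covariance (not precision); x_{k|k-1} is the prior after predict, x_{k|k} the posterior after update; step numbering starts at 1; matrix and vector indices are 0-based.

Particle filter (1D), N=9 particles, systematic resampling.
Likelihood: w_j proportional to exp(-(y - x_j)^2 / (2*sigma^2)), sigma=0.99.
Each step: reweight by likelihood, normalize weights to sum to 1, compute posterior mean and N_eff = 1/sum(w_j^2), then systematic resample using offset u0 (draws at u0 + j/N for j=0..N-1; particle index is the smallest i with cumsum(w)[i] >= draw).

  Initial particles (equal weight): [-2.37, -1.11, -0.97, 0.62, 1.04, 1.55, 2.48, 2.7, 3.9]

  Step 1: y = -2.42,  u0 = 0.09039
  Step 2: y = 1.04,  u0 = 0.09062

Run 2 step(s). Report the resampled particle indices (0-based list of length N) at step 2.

step 1: w=[0.5646, 0.2355, 0.1934, 0.0051, 0.0013, 0.0002, 0.0000, 0.0000, 0.0000]  mean=-1.7823  Neff=2.4293  idx=[0, 0, 0, 0, 0, 1, 1, 2, 2]
step 2: w=[0.0058, 0.0058, 0.0058, 0.0058, 0.0058, 0.2069, 0.2069, 0.2785, 0.2785]  mean=-1.0686  Neff=4.1495  idx=[5, 5, 6, 6, 7, 7, 8, 8, 8]

resampled_idx = [5, 5, 6, 6, 7, 7, 8, 8, 8]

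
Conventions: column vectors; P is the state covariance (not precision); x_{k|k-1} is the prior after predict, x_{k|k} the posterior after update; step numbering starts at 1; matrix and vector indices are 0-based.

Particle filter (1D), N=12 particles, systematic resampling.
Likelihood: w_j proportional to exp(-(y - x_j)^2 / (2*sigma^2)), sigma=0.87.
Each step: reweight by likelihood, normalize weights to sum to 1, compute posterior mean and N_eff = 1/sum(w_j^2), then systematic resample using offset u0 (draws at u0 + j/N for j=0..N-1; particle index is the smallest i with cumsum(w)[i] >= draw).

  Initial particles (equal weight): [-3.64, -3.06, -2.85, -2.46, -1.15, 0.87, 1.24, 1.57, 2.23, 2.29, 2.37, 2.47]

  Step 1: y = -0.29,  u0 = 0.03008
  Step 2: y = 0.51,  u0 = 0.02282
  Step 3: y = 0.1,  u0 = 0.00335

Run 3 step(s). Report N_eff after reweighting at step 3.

N_eff = 10.9789

step 1: w=[0.0004, 0.0043, 0.0091, 0.0308, 0.4239, 0.2841, 0.1472, 0.0703, 0.0104, 0.0085, 0.0064, 0.0045]  mean=0.0051  Neff=3.4687  idx=[3, 4, 4, 4, 4, 4, 5, 5, 5, 6, 6, 7]
step 2: w=[0.0005, 0.0297, 0.0297, 0.0297, 0.0297, 0.0297, 0.1685, 0.1685, 0.1685, 0.1291, 0.1291, 0.0874]  mean=0.7246  Neff=7.6633  idx=[1, 4, 6, 6, 7, 7, 8, 8, 9, 9, 10, 11]
step 3: w=[0.0567, 0.0567, 0.1076, 0.1076, 0.1076, 0.1076, 0.1076, 0.1076, 0.0675, 0.0675, 0.0675, 0.0382]  mean=0.7425  Neff=10.9789  idx=[0, 1, 2, 3, 4, 4, 5, 6, 7, 7, 9, 10]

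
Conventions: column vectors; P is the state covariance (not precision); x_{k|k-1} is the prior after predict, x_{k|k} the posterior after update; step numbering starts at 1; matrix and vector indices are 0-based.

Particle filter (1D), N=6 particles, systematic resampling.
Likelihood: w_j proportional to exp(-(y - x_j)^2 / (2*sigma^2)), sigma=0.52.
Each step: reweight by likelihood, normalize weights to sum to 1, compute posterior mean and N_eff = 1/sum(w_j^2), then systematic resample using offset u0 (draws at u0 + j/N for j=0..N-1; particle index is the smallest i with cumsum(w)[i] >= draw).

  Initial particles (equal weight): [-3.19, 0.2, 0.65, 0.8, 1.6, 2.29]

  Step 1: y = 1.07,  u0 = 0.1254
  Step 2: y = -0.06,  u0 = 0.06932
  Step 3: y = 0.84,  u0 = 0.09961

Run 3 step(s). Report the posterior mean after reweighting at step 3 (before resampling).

post_mean = 0.7021

step 1: w=[0.0000, 0.0986, 0.2886, 0.3494, 0.2379, 0.0255]  mean=0.9258  Neff=3.6720  idx=[2, 2, 3, 3, 4, 4]
step 2: w=[0.3007, 0.3007, 0.1946, 0.1946, 0.0047, 0.0047]  mean=0.7173  Neff=3.8962  idx=[0, 0, 1, 1, 2, 3]
step 3: w=[0.1631, 0.1631, 0.1631, 0.1631, 0.1738, 0.1738]  mean=0.7021  Neff=5.9945  idx=[0, 1, 2, 3, 4, 5]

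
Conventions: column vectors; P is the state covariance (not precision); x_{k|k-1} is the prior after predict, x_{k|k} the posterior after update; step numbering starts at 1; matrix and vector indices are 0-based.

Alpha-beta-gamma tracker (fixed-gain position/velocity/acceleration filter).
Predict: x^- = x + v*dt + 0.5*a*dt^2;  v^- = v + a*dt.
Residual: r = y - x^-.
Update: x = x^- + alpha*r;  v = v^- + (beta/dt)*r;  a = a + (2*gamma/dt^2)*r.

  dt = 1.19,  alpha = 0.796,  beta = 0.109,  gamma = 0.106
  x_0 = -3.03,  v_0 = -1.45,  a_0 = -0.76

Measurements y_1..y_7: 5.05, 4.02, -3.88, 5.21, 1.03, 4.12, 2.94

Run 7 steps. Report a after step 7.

a_post = -0.2649

step 1: x_pred=-5.2936  r=10.3436  x^+=2.9399  v^+=-1.4070  a^+=0.7885
step 2: x_pred=1.8239  r=2.1961  x^+=3.5720  v^+=-0.2675  a^+=1.1173
step 3: x_pred=4.0448  r=-7.9248  x^+=-2.2633  v^+=0.3362  a^+=-0.0691
step 4: x_pred=-1.9122  r=7.1222  x^+=3.7571  v^+=0.9063  a^+=0.9971
step 5: x_pred=5.5416  r=-4.5116  x^+=1.9504  v^+=1.6797  a^+=0.3217
step 6: x_pred=4.1769  r=-0.0569  x^+=4.1316  v^+=2.0573  a^+=0.3132
step 7: x_pred=6.8015  r=-3.8615  x^+=3.7277  v^+=2.0763  a^+=-0.2649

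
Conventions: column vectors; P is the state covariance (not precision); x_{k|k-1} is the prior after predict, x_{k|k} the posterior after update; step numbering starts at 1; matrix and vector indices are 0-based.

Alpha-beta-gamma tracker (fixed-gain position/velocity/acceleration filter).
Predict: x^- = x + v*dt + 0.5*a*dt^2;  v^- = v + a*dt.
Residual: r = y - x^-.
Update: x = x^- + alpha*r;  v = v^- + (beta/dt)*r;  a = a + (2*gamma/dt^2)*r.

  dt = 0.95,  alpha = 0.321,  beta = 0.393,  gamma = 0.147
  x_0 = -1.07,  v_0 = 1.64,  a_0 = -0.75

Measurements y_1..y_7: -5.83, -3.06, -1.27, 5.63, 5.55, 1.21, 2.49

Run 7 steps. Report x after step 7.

step 1: x_pred=0.1496  r=-5.9796  x^+=-1.7699  v^+=-1.5462  a^+=-2.6979
step 2: x_pred=-4.4562  r=1.3962  x^+=-4.0080  v^+=-3.5316  a^+=-2.2431
step 3: x_pred=-8.3752  r=7.1052  x^+=-6.0944  v^+=-2.7232  a^+=0.0715
step 4: x_pred=-8.6492  r=14.2792  x^+=-4.0656  v^+=3.2518  a^+=4.7231
step 5: x_pred=1.1549  r=4.3951  x^+=2.5657  v^+=9.5570  a^+=6.1549
step 6: x_pred=14.4222  r=-13.2122  x^+=10.1811  v^+=9.9384  a^+=1.8508
step 7: x_pred=20.4578  r=-17.9678  x^+=14.6901  v^+=4.2637  a^+=-4.0024

x_post = 14.6901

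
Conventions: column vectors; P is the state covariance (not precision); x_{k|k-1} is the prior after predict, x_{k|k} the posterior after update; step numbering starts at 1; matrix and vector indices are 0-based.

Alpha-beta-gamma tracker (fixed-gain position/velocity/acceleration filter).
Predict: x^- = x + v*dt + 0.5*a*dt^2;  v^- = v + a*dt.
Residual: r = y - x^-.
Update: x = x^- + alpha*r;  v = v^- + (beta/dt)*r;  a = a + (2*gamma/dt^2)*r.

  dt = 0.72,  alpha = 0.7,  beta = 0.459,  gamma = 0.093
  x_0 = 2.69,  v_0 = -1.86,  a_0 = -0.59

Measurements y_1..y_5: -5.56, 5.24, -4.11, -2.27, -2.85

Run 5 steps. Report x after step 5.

x_post = -2.9677

step 1: x_pred=1.1979  r=-6.7579  x^+=-3.5326  v^+=-6.5929  a^+=-3.0147
step 2: x_pred=-9.0610  r=14.3010  x^+=0.9497  v^+=0.3533  a^+=2.1164
step 3: x_pred=1.7527  r=-5.8627  x^+=-2.3512  v^+=-1.8603  a^+=0.0129
step 4: x_pred=-3.6873  r=1.4173  x^+=-2.6952  v^+=-0.9475  a^+=0.5214
step 5: x_pred=-3.2422  r=0.3922  x^+=-2.9677  v^+=-0.3220  a^+=0.6622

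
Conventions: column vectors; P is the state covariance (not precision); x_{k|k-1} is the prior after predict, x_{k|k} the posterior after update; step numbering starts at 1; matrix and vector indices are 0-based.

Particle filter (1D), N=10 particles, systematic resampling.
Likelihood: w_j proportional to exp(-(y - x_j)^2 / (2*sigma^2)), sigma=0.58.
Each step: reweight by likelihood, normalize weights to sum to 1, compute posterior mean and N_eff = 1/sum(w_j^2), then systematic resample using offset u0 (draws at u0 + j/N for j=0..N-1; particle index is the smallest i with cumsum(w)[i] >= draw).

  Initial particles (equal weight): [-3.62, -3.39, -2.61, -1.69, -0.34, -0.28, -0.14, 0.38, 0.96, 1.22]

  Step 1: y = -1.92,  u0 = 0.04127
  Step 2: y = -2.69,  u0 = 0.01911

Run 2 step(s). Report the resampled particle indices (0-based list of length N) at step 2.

step 1: w=[0.0089, 0.0264, 0.3235, 0.6068, 0.0161, 0.0121, 0.0059, 0.0003, 0.0000, 0.0000]  mean=-2.0015  Neff=2.1093  idx=[2, 2, 2, 2, 3, 3, 3, 3, 3, 3]
step 2: w=[0.1862, 0.1862, 0.1862, 0.1862, 0.0425, 0.0425, 0.0425, 0.0425, 0.0425, 0.0425]  mean=-2.3753  Neff=6.6867  idx=[0, 0, 1, 1, 2, 2, 3, 3, 5, 8]

resampled_idx = [0, 0, 1, 1, 2, 2, 3, 3, 5, 8]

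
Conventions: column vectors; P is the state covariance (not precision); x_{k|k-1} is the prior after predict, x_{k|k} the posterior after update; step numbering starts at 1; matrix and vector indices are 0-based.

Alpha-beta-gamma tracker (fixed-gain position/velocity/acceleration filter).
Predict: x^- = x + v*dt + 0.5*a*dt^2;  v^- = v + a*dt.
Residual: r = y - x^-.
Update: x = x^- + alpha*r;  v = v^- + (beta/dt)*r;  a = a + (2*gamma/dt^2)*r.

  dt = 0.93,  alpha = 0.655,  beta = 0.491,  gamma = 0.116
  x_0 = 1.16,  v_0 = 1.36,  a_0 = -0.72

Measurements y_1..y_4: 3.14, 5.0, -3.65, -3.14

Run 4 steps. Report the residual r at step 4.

step 1: x_pred=2.1134  r=1.0266  x^+=2.7858  v^+=1.2324  a^+=-0.4446
step 2: x_pred=3.7397  r=1.2603  x^+=4.5652  v^+=1.4843  a^+=-0.1066
step 3: x_pred=5.8995  r=-9.5495  x^+=-0.3554  v^+=-3.6565  a^+=-2.6681
step 4: x_pred=-4.9098  r=1.7698  x^+=-3.7506  v^+=-5.2035  a^+=-2.1934

resid = 1.7698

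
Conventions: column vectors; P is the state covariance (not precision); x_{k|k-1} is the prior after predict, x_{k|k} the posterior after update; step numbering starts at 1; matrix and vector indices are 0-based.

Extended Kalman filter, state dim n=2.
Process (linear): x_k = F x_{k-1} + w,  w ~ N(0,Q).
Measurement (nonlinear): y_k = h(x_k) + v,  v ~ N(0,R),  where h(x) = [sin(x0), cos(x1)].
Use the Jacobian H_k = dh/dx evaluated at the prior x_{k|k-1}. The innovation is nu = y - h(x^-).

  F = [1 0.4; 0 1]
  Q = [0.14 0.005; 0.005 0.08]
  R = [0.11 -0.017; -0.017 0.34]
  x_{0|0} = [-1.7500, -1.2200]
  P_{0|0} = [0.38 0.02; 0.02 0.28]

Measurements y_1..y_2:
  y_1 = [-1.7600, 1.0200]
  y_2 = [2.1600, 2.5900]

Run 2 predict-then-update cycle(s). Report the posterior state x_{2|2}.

step 1: x^-=[-2.2380, -1.2200]  P^-=[0.5808 0.1370; 0.1370 0.3600]  H_jac=[-0.6188 0.0000; 0.0000 0.9391]  S=[0.3324 -0.0966; -0.0966 0.6575]  K=[-1.0701 0.0384; -0.1103 0.4980]  nu=[-0.9744, 0.6764]  x^+=[-1.1693, -0.7757]  P^+=[0.1913 0.0333; 0.0333 0.1823]
step 2: x^-=[-1.4796, -0.7757]  P^-=[0.3871 0.1112; 0.1112 0.2623]  H_jac=[0.0911 0.0000; 0.0000 0.7002]  S=[0.1132 -0.0099; -0.0099 0.4686]  K=[0.3267 0.1731; 0.1240 0.3946]  nu=[3.1558, 1.8761]  x^+=[-0.1240, 0.3559]  P^+=[0.3621 0.0761; 0.0761 0.1886]

x_post = [-0.1240, 0.3559]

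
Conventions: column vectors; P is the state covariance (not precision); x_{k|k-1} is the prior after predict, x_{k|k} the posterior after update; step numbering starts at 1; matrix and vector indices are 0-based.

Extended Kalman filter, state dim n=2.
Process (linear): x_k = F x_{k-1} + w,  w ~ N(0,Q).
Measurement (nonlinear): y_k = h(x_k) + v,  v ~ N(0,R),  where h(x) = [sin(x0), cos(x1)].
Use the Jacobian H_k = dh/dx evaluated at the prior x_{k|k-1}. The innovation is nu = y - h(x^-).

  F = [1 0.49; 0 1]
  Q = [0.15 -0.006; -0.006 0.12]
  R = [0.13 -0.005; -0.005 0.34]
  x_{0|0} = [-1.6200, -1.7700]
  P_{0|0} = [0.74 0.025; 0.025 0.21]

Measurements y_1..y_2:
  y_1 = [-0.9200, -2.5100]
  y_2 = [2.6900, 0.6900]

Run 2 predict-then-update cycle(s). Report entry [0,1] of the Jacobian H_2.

H_jac[0,1] = 0.0000

step 1: x^-=[-2.4873, -1.7700]  P^-=[0.9649 0.1219; 0.1219 0.3300]  H_jac=[-0.7935 0.0000; 0.0000 0.9802]  S=[0.7375 -0.0998; -0.0998 0.6571]  K=[-1.0348 0.0247; -0.0659 0.4823]  nu=[-0.3114, -2.3121]  x^+=[-2.2221, -2.8646]  P^+=[0.1697 0.0138; 0.0138 0.1676]
step 2: x^-=[-3.6257, -2.8646]  P^-=[0.3735 0.0900; 0.0900 0.2876]  H_jac=[-0.8851 0.0000; 0.0000 0.2735]  S=[0.4226 -0.0268; -0.0268 0.3615]  K=[-0.7816 0.0102; -0.1755 0.2046]  nu=[2.2246, 1.6519]  x^+=[-5.3477, -2.9170]  P^+=[0.1149 0.0269; 0.0269 0.2576]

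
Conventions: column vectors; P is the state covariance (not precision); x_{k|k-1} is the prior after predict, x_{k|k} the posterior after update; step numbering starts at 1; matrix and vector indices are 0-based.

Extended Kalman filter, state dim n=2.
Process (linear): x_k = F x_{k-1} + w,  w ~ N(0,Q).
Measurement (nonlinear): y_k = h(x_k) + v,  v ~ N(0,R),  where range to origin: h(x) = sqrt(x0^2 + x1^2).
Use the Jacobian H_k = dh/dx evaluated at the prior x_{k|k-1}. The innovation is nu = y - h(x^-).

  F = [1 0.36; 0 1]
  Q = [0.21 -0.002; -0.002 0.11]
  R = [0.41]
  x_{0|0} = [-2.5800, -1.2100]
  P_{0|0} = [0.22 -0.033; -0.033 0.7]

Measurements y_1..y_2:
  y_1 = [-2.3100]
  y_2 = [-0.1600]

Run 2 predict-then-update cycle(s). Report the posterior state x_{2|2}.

x_post = [-0.1234, 0.4012]

step 1: x^-=[-3.0156, -1.2100]  P^-=[0.4970 0.2170; 0.2170 0.8100]  H_jac=[-0.9281 -0.3724]  S=[1.1004]  K=[-0.4926; -0.4571]  nu=[-5.5593]  x^+=[-0.2772, 1.3314]  P^+=[0.2300 -0.0308; -0.0308 0.5800]
step 2: x^-=[0.2022, 1.3314]  P^-=[0.4930 0.1760; 0.1760 0.6900]  H_jac=[0.1501 0.9887]  S=[1.1479]  K=[0.2161; 0.6174]  nu=[-1.5067]  x^+=[-0.1234, 0.4012]  P^+=[0.4394 0.0229; 0.0229 0.2525]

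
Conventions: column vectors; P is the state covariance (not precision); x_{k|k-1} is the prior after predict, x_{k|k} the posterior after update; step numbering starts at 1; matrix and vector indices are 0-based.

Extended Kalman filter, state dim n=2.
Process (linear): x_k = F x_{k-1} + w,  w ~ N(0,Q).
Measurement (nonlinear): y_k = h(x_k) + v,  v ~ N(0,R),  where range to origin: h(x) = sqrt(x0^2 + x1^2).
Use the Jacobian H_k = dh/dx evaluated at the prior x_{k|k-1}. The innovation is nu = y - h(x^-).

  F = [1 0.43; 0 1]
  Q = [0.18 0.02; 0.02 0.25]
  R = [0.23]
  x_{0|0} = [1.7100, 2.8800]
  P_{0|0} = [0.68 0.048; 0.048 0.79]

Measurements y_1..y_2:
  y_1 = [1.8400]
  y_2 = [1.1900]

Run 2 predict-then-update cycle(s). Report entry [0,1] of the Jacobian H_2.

step 1: x^-=[2.9484, 2.8800]  P^-=[1.0474 0.4077; 0.4077 1.0400]  H_jac=[0.7154 0.6988]  S=[1.6813]  K=[0.6150; 0.6057]  nu=[-2.2816]  x^+=[1.5451, 1.4981]  P^+=[0.4113 -0.2186; -0.2186 0.4232]
step 2: x^-=[2.1893, 1.4981]  P^-=[0.4815 -0.0167; -0.0167 0.6732]  H_jac=[0.8253 0.5647]  S=[0.7571]  K=[0.5125; 0.4840]  nu=[-1.4628]  x^+=[1.4397, 0.7902]  P^+=[0.2827 -0.2044; -0.2044 0.4959]

H_jac[0,1] = 0.5647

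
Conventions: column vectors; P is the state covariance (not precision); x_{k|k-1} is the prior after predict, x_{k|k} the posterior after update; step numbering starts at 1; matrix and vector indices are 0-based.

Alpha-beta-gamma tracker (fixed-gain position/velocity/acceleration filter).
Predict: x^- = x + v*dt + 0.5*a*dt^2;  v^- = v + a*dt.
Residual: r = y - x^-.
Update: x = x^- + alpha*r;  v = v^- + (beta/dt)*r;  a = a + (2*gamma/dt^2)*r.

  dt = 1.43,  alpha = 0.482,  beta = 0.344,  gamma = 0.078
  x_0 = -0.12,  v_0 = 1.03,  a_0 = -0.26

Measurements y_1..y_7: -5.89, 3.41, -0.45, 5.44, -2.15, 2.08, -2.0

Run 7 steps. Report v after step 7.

v_post = -0.6633

step 1: x_pred=1.0871  r=-6.9771  x^+=-2.2759  v^+=-1.0202  a^+=-0.7923
step 2: x_pred=-4.5448  r=7.9548  x^+=-0.7106  v^+=-0.2395  a^+=-0.1854
step 3: x_pred=-1.2427  r=0.7927  x^+=-0.8606  v^+=-0.3140  a^+=-0.1249
step 4: x_pred=-1.4373  r=6.8773  x^+=1.8775  v^+=1.1618  a^+=0.3997
step 5: x_pred=3.9476  r=-6.0976  x^+=1.0085  v^+=0.2665  a^+=-0.0655
step 6: x_pred=1.3228  r=0.7572  x^+=1.6878  v^+=0.3551  a^+=-0.0077
step 7: x_pred=2.1877  r=-4.1877  x^+=0.1692  v^+=-0.6633  a^+=-0.3272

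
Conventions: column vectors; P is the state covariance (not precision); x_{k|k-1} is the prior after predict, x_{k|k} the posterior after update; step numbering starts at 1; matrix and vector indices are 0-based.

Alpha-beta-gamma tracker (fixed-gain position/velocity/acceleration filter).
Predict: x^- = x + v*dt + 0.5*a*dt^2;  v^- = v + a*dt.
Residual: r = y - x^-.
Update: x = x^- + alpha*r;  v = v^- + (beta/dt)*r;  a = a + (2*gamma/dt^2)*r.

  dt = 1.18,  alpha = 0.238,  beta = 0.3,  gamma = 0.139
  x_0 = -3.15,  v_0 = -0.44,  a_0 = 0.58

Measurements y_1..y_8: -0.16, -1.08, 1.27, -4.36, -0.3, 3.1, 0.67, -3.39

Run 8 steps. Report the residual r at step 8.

step 1: x_pred=-3.2654  r=3.1054  x^+=-2.5263  v^+=1.0339  a^+=1.2000
step 2: x_pred=-0.4709  r=-0.6091  x^+=-0.6158  v^+=2.2951  a^+=1.0784
step 3: x_pred=2.8431  r=-1.5731  x^+=2.4687  v^+=3.1676  a^+=0.7643
step 4: x_pred=6.7386  r=-11.0986  x^+=4.0971  v^+=1.2478  a^+=-1.4516
step 5: x_pred=4.5590  r=-4.8590  x^+=3.4025  v^+=-1.7004  a^+=-2.4217
step 6: x_pred=-0.2899  r=3.3899  x^+=0.5169  v^+=-3.6962  a^+=-1.7449
step 7: x_pred=-5.0594  r=5.7294  x^+=-3.6958  v^+=-4.2985  a^+=-0.6010
step 8: x_pred=-9.1864  r=5.7964  x^+=-7.8069  v^+=-3.5340  a^+=0.5563

resid = 5.7964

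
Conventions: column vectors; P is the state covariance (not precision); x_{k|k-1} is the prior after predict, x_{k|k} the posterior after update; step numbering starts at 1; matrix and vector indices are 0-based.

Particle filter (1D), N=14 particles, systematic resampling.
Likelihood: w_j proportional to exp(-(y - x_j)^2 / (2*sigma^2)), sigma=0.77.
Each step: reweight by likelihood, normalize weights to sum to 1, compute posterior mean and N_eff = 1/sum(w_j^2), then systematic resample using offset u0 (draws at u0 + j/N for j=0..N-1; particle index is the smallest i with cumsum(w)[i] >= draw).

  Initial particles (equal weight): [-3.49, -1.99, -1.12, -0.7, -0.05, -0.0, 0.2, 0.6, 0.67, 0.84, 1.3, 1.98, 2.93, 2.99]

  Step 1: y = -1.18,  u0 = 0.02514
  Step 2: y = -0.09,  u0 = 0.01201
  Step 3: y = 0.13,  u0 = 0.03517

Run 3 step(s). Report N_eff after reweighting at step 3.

N_eff = 11.1025

step 1: w=[0.0032, 0.1682, 0.2915, 0.2408, 0.0996, 0.0904, 0.0587, 0.0202, 0.0163, 0.0094, 0.0016, 0.0001, 0.0000, 0.0000]  mean=-0.8011  Neff=5.1664  idx=[1, 1, 1, 2, 2, 2, 2, 3, 3, 3, 4, 5, 5, 7]
step 2: w=[0.0062, 0.0062, 0.0062, 0.0536, 0.0536, 0.0536, 0.0536, 0.0958, 0.0958, 0.0958, 0.1310, 0.1303, 0.1303, 0.0878]  mean=-0.4326  Neff=10.2072  idx=[1, 4, 5, 6, 7, 8, 9, 9, 10, 11, 11, 12, 12, 13]
step 3: w=[0.0026, 0.0304, 0.0304, 0.0304, 0.0635, 0.0635, 0.0635, 0.0635, 0.1105, 0.1119, 0.1119, 0.1119, 0.1119, 0.0942]  mean=-0.2340  Neff=11.1025  idx=[2, 4, 5, 6, 7, 8, 9, 9, 10, 10, 11, 12, 12, 13]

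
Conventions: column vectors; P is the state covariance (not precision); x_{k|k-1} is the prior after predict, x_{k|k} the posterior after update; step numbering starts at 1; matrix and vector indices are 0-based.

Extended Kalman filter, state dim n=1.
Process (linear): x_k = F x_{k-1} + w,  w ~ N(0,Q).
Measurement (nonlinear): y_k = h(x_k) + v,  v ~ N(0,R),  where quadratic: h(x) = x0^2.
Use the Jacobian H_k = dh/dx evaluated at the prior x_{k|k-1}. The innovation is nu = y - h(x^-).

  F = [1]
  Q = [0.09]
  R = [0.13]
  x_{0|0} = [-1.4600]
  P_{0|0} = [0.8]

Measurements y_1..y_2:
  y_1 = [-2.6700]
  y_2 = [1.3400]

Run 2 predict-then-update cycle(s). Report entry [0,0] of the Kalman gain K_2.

K[0,0] = 0.2345

step 1: x^-=[-1.4600]  P^-=[0.8900]  H_jac=[-2.9200]  S=[7.7185]  K=[-0.3367]  nu=[-4.8016]  x^+=[0.1567]  P^+=[0.0150]
step 2: x^-=[0.1567]  P^-=[0.1050]  H_jac=[0.3134]  S=[0.1403]  K=[0.2345]  nu=[1.3154]  x^+=[0.4651]  P^+=[0.0973]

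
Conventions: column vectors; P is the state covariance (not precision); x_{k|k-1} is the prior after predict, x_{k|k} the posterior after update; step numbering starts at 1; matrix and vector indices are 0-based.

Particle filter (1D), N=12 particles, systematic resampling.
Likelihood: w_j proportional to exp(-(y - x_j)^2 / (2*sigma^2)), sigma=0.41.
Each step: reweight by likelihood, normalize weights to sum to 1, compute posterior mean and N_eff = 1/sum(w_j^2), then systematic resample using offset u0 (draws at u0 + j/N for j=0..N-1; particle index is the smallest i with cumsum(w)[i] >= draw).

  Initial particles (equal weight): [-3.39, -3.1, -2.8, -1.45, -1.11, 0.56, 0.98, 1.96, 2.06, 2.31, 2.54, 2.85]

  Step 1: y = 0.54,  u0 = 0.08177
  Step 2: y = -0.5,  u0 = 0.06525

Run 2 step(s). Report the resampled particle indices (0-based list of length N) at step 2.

step 1: w=[0.0000, 0.0000, 0.0000, 0.0000, 0.0002, 0.6382, 0.3593, 0.0016, 0.0007, 0.0001, 0.0000, 0.0000]  mean=0.7139  Neff=1.8643  idx=[5, 5, 5, 5, 5, 5, 5, 6, 6, 6, 6, 7]
step 2: w=[0.1395, 0.1395, 0.1395, 0.1395, 0.1395, 0.1395, 0.1395, 0.0058, 0.0058, 0.0058, 0.0058, 0.0000]  mean=0.5698  Neff=7.3316  idx=[0, 1, 1, 2, 2, 3, 4, 4, 5, 5, 6, 7]

resampled_idx = [0, 1, 1, 2, 2, 3, 4, 4, 5, 5, 6, 7]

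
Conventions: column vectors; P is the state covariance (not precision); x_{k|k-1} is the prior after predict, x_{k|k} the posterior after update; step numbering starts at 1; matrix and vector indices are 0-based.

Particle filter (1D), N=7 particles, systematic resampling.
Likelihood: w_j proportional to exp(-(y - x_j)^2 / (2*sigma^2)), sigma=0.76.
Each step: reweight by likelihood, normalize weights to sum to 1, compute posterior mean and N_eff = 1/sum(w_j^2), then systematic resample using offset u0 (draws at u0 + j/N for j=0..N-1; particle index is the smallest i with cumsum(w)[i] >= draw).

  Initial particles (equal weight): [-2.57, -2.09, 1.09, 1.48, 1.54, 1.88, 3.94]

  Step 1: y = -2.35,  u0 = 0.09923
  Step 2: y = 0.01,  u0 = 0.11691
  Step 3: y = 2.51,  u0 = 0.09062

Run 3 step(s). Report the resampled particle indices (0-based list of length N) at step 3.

resampled_idx = [0, 1, 2, 3, 4, 5, 6]

step 1: w=[0.5041, 0.4958, 0.0000, 0.0000, 0.0000, 0.0000, 0.0000]  mean=-2.3319  Neff=1.9999  idx=[0, 0, 0, 1, 1, 1, 1]
step 2: w=[0.0323, 0.0323, 0.0323, 0.2258, 0.2258, 0.2258, 0.2258]  mean=-2.1365  Neff=4.8302  idx=[3, 3, 4, 4, 5, 6, 6]
step 3: w=[0.1429, 0.1429, 0.1429, 0.1429, 0.1429, 0.1429, 0.1429]  mean=-2.0900  Neff=7.0000  idx=[0, 1, 2, 3, 4, 5, 6]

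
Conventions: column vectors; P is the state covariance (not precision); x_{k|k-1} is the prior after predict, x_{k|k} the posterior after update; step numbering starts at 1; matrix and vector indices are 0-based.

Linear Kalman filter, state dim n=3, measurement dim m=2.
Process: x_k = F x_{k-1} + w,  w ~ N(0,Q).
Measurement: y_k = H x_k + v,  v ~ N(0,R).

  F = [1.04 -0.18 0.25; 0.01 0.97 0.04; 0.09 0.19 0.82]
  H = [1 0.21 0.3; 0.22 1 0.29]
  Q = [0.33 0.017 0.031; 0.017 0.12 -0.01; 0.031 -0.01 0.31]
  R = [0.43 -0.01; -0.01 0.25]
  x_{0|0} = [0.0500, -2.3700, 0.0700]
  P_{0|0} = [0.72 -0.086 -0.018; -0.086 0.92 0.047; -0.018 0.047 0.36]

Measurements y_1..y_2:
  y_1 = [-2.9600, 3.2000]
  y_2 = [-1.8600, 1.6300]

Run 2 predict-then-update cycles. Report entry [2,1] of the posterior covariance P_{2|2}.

P_post[2,1] = -0.0713

step 1: x^-=[0.4961, -2.2956, -0.3884]  P^-=[1.1797 -0.2089 0.1047; -0.2089 0.9882 0.2019; 0.1047 0.2019 0.6002]  S=[1.7078 0.4009; 0.4009 1.3843]  K=[0.7186 -0.1496; -0.1449 0.7649; 0.1329 0.2497]  nu=[-2.8575, 5.4991]  x^+=[-2.3797, 2.3247, 0.6048]  P^+=[0.3531 -0.1017 -0.0707; -0.1017 0.2313 -0.0559; -0.0707 -0.0559 0.4571]
step 2: x^-=[-2.7421, 2.2554, 0.7235]  P^-=[0.7543 -0.1339 0.0751; -0.1339 0.3320 -0.0069; 0.0751 -0.0069 0.5972]  S=[1.2406 0.1618; 0.1618 0.6154]  K=[0.6131 -0.0737; -0.1212 0.5202; 0.1709 0.2522]  nu=[0.1914, -0.2319]  x^+=[-2.6076, 2.1115, 0.6977]  P^+=[0.2992 -0.0711 -0.0664; -0.0711 0.1676 -0.0713; -0.0664 -0.0713 0.5079]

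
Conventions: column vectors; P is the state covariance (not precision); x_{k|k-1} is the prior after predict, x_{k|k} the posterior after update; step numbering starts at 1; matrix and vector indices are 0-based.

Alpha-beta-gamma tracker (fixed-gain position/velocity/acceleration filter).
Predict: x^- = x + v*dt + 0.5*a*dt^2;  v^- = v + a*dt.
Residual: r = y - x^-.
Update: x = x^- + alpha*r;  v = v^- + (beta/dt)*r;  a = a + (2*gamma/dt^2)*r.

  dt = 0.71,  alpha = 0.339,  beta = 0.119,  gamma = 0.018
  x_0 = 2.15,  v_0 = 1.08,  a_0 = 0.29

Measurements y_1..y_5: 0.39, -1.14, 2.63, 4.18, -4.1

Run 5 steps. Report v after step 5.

v_post = -0.6001

step 1: x_pred=2.9899  r=-2.5999  x^+=2.1085  v^+=0.8501  a^+=0.1043
step 2: x_pred=2.7384  r=-3.8784  x^+=1.4236  v^+=0.2742  a^+=-0.1726
step 3: x_pred=1.5748  r=1.0552  x^+=1.9325  v^+=0.3285  a^+=-0.0973
step 4: x_pred=2.1412  r=2.0388  x^+=2.8323  v^+=0.6011  a^+=0.0483
step 5: x_pred=3.2713  r=-7.3713  x^+=0.7724  v^+=-0.6001  a^+=-0.4781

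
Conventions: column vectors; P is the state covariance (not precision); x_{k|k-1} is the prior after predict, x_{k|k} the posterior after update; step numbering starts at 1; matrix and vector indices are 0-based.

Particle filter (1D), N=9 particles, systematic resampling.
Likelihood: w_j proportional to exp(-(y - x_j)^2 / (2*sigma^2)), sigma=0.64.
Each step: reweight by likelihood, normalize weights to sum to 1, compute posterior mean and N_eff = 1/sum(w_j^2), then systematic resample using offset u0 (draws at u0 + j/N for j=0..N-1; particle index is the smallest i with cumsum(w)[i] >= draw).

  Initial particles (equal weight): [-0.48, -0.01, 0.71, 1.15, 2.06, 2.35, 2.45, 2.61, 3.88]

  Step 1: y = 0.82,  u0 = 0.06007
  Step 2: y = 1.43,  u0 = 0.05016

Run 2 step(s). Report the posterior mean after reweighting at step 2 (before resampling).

step 1: w=[0.0473, 0.1604, 0.3665, 0.3256, 0.0569, 0.0214, 0.0145, 0.0074, 0.0000]  mean=0.8328  Neff=3.6730  idx=[1, 1, 2, 2, 2, 3, 3, 3, 4]
step 2: w=[0.0156, 0.0156, 0.1042, 0.1042, 0.1042, 0.1784, 0.1784, 0.1784, 0.1209]  mean=1.0862  Neff=6.9852  idx=[2, 3, 4, 5, 5, 6, 7, 7, 8]

post_mean = 1.0862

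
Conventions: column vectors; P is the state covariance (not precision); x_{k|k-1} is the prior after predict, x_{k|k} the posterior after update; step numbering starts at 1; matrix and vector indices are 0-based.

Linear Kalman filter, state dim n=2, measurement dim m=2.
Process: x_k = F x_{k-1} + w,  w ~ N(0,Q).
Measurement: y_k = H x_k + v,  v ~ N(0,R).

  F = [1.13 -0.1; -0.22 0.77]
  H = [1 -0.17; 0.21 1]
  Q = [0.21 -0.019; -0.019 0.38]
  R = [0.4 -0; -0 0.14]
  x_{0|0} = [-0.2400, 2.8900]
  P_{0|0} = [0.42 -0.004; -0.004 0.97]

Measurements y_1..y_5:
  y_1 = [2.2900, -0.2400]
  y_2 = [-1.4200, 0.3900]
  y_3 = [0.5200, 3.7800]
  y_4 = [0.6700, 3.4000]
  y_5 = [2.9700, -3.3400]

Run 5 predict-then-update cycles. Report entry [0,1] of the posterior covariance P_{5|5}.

P_post[0,1] = -0.0358

step 1: x^-=[-0.5602, 2.2781]  P^-=[0.7569 -0.2017; -0.2017 0.9768]  S=[1.2537 -0.2016; -0.2016 1.0655]  K=[0.6442 0.0818; -0.1571 0.8473]  nu=[3.2375, -2.4005]  x^+=[1.3292, -0.2644]  P^+=[0.2507 -0.0412; -0.0412 0.1273]
step 2: x^-=[1.5284, -0.4960]  P^-=[0.5407 -0.1279; -0.1279 0.4816]  S=[0.9981 -0.0916; -0.0916 0.5917]  K=[0.5694 0.0640; -0.1416 0.7465]  nu=[-3.0327, 0.5650]  x^+=[-0.1622, 0.3553]  P^+=[0.2214 -0.0375; -0.0375 0.1124]
step 3: x^-=[-0.2189, 0.3093]  P^-=[0.5023 -0.1162; -0.1162 0.4701]  S=[0.9554 -0.0865; -0.0865 0.5834]  K=[0.5522 0.0635; -0.1380 0.7434]  nu=[0.7914, 3.5167]  x^+=[0.4414, 2.8145]  P^+=[0.2147 -0.0362; -0.0362 0.1117]
step 4: x^-=[0.2174, 2.0701]  P^-=[0.4935 -0.1133; -0.1133 0.4689]  S=[0.9455 -0.0853; -0.0853 0.5831]  K=[0.5480 0.0636; -0.1370 0.7433]  nu=[0.8045, 1.2843]  x^+=[0.7400, 2.9144]  P^+=[0.2131 -0.0358; -0.0358 0.1116]
step 5: x^-=[0.5447, 2.0813]  P^-=[0.4913 -0.1125; -0.1125 0.4686]  S=[0.9431 -0.0850; -0.0850 0.5830]  K=[0.5470 0.0637; -0.1368 0.7433]  nu=[2.7791, -5.5357]  x^+=[1.7123, -2.4135]  P^+=[0.2127 -0.0358; -0.0358 0.1116]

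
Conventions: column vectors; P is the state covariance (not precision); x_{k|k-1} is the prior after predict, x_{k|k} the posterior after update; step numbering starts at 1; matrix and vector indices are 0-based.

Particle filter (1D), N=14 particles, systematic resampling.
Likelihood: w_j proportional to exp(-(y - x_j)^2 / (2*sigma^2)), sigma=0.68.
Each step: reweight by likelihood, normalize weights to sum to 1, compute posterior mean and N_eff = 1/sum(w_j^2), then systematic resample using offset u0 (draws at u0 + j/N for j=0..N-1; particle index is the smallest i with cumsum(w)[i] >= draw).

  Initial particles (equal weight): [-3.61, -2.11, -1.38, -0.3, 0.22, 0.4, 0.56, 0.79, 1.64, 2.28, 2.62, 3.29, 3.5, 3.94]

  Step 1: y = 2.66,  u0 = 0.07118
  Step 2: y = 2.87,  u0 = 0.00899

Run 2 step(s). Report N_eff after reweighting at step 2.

N_eff = 12.7778

step 1: w=[0.0000, 0.0000, 0.0000, 0.0000, 0.0005, 0.0011, 0.0024, 0.0065, 0.0927, 0.2442, 0.2850, 0.1859, 0.1331, 0.0486]  mean=2.7313  Neff=4.8987  idx=[8, 9, 9, 9, 10, 10, 10, 10, 11, 11, 11, 12, 12, 13]
step 2: w=[0.0194, 0.0682, 0.0682, 0.0682, 0.0929, 0.0929, 0.0929, 0.0929, 0.0821, 0.0821, 0.0821, 0.0647, 0.0647, 0.0288]  mean=2.8484  Neff=12.7778  idx=[0, 1, 2, 3, 4, 5, 6, 7, 7, 8, 9, 10, 11, 12]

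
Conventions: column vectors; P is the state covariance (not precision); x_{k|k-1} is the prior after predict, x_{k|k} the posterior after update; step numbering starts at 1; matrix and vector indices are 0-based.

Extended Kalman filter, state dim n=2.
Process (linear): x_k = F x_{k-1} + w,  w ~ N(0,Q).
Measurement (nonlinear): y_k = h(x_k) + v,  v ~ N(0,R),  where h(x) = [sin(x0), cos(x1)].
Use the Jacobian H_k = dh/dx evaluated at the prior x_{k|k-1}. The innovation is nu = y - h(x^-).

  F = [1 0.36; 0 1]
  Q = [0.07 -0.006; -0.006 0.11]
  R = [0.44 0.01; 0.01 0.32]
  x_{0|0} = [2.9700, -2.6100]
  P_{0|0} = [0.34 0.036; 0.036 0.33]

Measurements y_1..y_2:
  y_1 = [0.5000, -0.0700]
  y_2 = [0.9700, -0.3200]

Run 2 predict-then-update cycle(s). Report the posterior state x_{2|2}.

step 1: x^-=[2.0304, -2.6100]  P^-=[0.4787 0.1488; 0.1488 0.4400]  H_jac=[-0.4436 0.0000; 0.0000 0.5069]  S=[0.5342 -0.0235; -0.0235 0.4331]  K=[-0.3908 0.1530; -0.1012 0.5095]  nu=[-0.3962, 0.7920]  x^+=[2.3064, -2.1663]  P^+=[0.3842 0.0889; 0.0889 0.3197]
step 2: x^-=[1.5265, -2.1663]  P^-=[0.5596 0.1980; 0.1980 0.4297]  H_jac=[0.0442 0.0000; 0.0000 0.8278]  S=[0.4411 0.0173; 0.0173 0.6145]  K=[0.0458 0.2654; -0.0028 0.5790]  nu=[-0.0290, 0.2410]  x^+=[1.5892, -2.0268]  P^+=[0.5150 0.1032; 0.1032 0.2238]

x_post = [1.5892, -2.0268]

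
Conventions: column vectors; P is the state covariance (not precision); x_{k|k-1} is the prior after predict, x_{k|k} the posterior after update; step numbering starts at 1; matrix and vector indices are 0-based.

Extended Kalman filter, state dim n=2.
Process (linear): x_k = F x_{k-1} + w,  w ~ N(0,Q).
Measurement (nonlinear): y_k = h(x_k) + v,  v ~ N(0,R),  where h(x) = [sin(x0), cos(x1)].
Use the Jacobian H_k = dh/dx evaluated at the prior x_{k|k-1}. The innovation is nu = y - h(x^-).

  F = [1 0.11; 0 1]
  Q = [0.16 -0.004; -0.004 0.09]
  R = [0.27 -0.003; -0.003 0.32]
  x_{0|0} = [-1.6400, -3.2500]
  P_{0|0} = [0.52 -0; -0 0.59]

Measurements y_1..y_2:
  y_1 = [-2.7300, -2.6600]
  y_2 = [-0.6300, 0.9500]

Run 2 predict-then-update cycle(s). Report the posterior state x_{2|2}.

step 1: x^-=[-1.9975, -3.2500]  P^-=[0.6871 0.0609; 0.0609 0.6800]  H_jac=[-0.4139 0.0000; 0.0000 -0.1082]  S=[0.3877 -0.0003; -0.0003 0.3280]  K=[-0.7335 -0.0207; -0.0652 -0.2244]  nu=[-1.8197, -1.6659]  x^+=[-0.6282, -2.7576]  P^+=[0.4784 0.0409; 0.0409 0.6618]
step 2: x^-=[-0.9316, -2.7576]  P^-=[0.6554 0.1097; 0.1097 0.7518]  H_jac=[0.5966 0.0000; 0.0000 0.3746]  S=[0.5033 0.0215; 0.0215 0.4255]  K=[0.7745 0.0574; 0.1020 0.6568]  nu=[0.1725, 1.8772]  x^+=[-0.6901, -1.5072]  P^+=[0.3502 0.0428; 0.0428 0.5602]

x_post = [-0.6901, -1.5072]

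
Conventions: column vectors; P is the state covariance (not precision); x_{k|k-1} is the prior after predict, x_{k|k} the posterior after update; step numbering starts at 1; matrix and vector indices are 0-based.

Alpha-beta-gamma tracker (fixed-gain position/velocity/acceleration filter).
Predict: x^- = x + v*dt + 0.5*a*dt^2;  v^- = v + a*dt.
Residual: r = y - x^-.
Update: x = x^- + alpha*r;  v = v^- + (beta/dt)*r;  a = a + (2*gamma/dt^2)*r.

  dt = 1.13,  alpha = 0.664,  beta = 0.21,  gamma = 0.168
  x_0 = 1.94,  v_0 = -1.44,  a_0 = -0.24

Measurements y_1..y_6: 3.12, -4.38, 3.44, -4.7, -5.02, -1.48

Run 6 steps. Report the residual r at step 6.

resid = 4.2681

step 1: x_pred=0.1596  r=2.9604  x^+=2.1253  v^+=-1.1610  a^+=0.5390
step 2: x_pred=1.1575  r=-5.5375  x^+=-2.5194  v^+=-1.5810  a^+=-0.9181
step 3: x_pred=-4.8922  r=8.3322  x^+=0.6404  v^+=-1.0701  a^+=1.2744
step 4: x_pred=0.2449  r=-4.9449  x^+=-3.0385  v^+=-0.5490  a^+=-0.0268
step 5: x_pred=-3.6759  r=-1.3441  x^+=-4.5684  v^+=-0.8290  a^+=-0.3805
step 6: x_pred=-5.7481  r=4.2681  x^+=-2.9141  v^+=-0.4657  a^+=0.7426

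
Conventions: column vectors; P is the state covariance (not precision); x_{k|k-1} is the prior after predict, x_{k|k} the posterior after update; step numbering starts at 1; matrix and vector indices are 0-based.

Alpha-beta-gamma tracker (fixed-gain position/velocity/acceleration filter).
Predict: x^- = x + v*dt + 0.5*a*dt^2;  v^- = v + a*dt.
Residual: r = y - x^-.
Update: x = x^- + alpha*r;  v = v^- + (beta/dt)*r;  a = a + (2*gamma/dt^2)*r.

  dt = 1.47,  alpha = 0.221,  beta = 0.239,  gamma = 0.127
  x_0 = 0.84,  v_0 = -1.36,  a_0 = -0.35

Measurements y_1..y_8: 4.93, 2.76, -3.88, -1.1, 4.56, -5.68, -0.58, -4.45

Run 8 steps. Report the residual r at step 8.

step 1: x_pred=-1.5374  r=6.4674  x^+=-0.1081  v^+=-0.8230  a^+=0.4102
step 2: x_pred=-0.8747  r=3.6347  x^+=-0.0714  v^+=0.3709  a^+=0.8374
step 3: x_pred=1.3786  r=-5.2586  x^+=0.2165  v^+=0.7470  a^+=0.2193
step 4: x_pred=1.5515  r=-2.6515  x^+=0.9655  v^+=0.6383  a^+=-0.0924
step 5: x_pred=1.8040  r=2.7560  x^+=2.4131  v^+=0.9506  a^+=0.2316
step 6: x_pred=4.0607  r=-9.7407  x^+=1.9080  v^+=-0.2926  a^+=-0.9134
step 7: x_pred=0.4910  r=-1.0710  x^+=0.2543  v^+=-1.8094  a^+=-1.0392
step 8: x_pred=-3.5284  r=-0.9216  x^+=-3.7321  v^+=-3.4869  a^+=-1.1476

resid = -0.9216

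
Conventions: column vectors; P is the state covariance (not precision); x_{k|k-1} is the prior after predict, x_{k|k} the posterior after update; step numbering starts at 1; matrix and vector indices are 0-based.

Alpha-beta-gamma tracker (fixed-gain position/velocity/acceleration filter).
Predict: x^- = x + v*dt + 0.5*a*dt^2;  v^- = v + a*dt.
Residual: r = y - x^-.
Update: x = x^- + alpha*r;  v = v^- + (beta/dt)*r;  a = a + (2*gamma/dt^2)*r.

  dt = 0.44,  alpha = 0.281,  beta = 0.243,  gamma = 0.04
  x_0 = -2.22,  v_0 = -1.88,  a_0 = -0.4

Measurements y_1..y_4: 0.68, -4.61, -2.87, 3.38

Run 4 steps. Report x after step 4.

step 1: x_pred=-3.0859  r=3.7659  x^+=-2.0277  v^+=0.0238  a^+=1.1562
step 2: x_pred=-1.9053  r=-2.7047  x^+=-2.6653  v^+=-0.9612  a^+=0.0385
step 3: x_pred=-3.0845  r=0.2145  x^+=-3.0242  v^+=-0.8258  a^+=0.1272
step 4: x_pred=-3.3753  r=6.7553  x^+=-1.4770  v^+=2.9609  a^+=2.9186

x_post = -1.4770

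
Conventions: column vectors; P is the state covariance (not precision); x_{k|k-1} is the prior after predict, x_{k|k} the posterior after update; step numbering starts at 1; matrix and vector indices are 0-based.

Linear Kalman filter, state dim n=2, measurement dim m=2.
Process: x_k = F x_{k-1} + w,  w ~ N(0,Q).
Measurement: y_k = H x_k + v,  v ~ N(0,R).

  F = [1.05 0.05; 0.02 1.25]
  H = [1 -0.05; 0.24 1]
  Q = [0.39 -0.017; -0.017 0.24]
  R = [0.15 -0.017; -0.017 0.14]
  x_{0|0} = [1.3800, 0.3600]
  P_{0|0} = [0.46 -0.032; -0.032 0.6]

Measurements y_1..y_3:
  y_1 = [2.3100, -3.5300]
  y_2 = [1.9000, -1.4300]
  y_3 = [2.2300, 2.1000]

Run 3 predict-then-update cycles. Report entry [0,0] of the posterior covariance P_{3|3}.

step 1: x^-=[1.4670, 0.4776]  P^-=[0.8953 -0.0119; -0.0119 1.1761]  S=[1.0494 0.1273; 0.1273 1.3620]  K=[0.8452 0.0700; -0.1738 0.8777]  nu=[0.8669, -4.3597]  x^+=[1.8944, -3.4995]  P^+=[0.1239 -0.0343; -0.0343 0.1341]
step 2: x^-=[1.8141, -4.3365]  P^-=[0.5233 -0.0511; -0.0511 0.4478]  S=[0.6795 0.0358; 0.0358 0.5934]  K=[0.7697 0.0792; -0.1472 0.7428]  nu=[-0.1310, 2.4712]  x^+=[1.9091, -2.4817]  P^+=[0.1127 -0.0290; -0.0290 0.1135]
step 3: x^-=[1.8805, -3.0639]  P^-=[0.5114 -0.0457; -0.0457 0.4159]  S=[0.6670 0.0398; 0.0398 0.5634]  K=[0.7652 0.0827; -0.1432 0.7288]  nu=[0.1963, 4.7126]  x^+=[2.4205, 0.3425]  P^+=[0.1120 -0.0283; -0.0283 0.1113]

P_post[0,0] = 0.1120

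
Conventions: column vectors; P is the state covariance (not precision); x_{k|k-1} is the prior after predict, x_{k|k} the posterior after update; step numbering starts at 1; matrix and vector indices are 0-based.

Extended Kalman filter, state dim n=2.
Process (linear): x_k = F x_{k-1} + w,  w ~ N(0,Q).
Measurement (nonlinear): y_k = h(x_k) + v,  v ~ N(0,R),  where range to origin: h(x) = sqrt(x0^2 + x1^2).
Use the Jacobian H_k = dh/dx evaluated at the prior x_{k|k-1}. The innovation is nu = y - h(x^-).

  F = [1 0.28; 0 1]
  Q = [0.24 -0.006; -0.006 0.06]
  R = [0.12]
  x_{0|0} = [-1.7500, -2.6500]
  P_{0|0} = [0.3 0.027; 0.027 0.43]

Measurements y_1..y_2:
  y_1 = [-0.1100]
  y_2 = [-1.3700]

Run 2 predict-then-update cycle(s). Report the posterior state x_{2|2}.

step 1: x^-=[-2.4920, -2.6500]  P^-=[0.5888 0.1414; 0.1414 0.4900]  H_jac=[-0.6851 -0.7285]  S=[0.7975]  K=[-0.6350; -0.5691]  nu=[-3.7477]  x^+=[-0.1124, -0.5174]  P^+=[0.2673 -0.1468; -0.1468 0.2317]
step 2: x^-=[-0.2573, -0.5174]  P^-=[0.4433 -0.0879; -0.0879 0.2917]  H_jac=[-0.4452 -0.8954]  S=[0.3717]  K=[-0.3192; -0.5975]  nu=[-1.9478]  x^+=[0.3646, 0.6465]  P^+=[0.4054 -0.1588; -0.1588 0.1590]

x_post = [0.3646, 0.6465]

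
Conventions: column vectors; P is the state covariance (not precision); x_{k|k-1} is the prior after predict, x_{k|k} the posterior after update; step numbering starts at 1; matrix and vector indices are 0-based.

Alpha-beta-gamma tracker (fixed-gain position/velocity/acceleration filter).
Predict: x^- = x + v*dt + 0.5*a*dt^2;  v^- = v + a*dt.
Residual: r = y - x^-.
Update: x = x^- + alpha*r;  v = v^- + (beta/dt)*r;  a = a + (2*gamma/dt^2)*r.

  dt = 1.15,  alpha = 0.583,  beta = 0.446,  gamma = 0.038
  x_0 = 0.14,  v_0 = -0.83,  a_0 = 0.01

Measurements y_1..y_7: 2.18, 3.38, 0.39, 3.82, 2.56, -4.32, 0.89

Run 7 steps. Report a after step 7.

a_post = -0.0983

step 1: x_pred=-0.8079  r=2.9879  x^+=0.9341  v^+=0.3403  a^+=0.1817
step 2: x_pred=1.4455  r=1.9345  x^+=2.5733  v^+=1.2995  a^+=0.2929
step 3: x_pred=4.2614  r=-3.8714  x^+=2.0044  v^+=0.1349  a^+=0.0704
step 4: x_pred=2.2060  r=1.6140  x^+=3.1470  v^+=0.8418  a^+=0.1631
step 5: x_pred=4.2229  r=-1.6629  x^+=3.2534  v^+=0.3845  a^+=0.0676
step 6: x_pred=3.7403  r=-8.0603  x^+=-0.9589  v^+=-2.6638  a^+=-0.3956
step 7: x_pred=-4.2838  r=5.1738  x^+=-1.2675  v^+=-1.1122  a^+=-0.0983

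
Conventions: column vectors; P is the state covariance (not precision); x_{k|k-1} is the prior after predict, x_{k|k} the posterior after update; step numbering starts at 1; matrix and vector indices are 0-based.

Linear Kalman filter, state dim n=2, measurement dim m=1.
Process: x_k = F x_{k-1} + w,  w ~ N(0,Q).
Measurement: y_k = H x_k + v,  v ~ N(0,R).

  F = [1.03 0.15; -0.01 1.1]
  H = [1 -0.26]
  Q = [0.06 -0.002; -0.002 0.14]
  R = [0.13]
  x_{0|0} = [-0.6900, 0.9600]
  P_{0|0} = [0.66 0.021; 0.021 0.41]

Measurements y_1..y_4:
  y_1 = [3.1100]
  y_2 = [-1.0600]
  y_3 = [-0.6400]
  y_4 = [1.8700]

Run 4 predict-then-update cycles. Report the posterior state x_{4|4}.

x_post = [1.3136, 1.1162]

step 1: x^-=[-0.5667, 1.0629]  P^-=[0.7759 0.0826; 0.0826 0.6357]  S=[0.9059]  K=[0.8328; -0.0913]  nu=[3.9531]  x^+=[2.7253, 0.7022]  P^+=[0.1476 0.1515; 0.1515 0.6282]
step 2: x^-=[2.9124, 0.7451]  P^-=[0.2776 0.2715; 0.2715 0.8968]  S=[0.3270]  K=[0.6329; 0.1173]  nu=[-3.7786]  x^+=[0.5207, 0.3020]  P^+=[0.1466 0.2472; 0.2472 0.8923]
step 3: x^-=[0.5817, 0.3270]  P^-=[0.3120 0.4235; 0.4235 1.2142]  S=[0.3038]  K=[0.6644; 0.3547]  nu=[-1.1366]  x^+=[-0.1735, -0.0761]  P^+=[0.1779 0.3519; 0.3519 1.1760]
step 4: x^-=[-0.1901, -0.0819]  P^-=[0.3839 0.5883; 0.5883 1.5552]  S=[0.3131]  K=[0.7375; 0.5877]  nu=[2.0388]  x^+=[1.3136, 1.1162]  P^+=[0.2136 0.4526; 0.4526 1.4471]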